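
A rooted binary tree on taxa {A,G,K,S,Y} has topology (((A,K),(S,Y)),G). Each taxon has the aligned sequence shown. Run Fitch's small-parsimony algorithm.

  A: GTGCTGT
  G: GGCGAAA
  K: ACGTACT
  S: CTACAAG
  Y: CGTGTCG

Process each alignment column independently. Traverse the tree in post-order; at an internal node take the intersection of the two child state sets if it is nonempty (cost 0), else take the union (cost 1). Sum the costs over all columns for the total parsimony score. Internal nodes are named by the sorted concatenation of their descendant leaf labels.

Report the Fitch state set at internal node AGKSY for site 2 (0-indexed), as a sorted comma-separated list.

A,C,G,T

site 0, node AK: A={G} ∪ K={A} → {A,G} (+1)
site 0, node SY: S={C} ∩ Y={C} → {C} (+0)
site 0, node AKSY: AK={A,G} ∪ SY={C} → {A,C,G} (+1)
site 0, node AGKSY: AKSY={A,C,G} ∩ G={G} → {G} (+0)
site 1, node AK: A={T} ∪ K={C} → {C,T} (+1)
site 1, node SY: S={T} ∪ Y={G} → {G,T} (+1)
site 1, node AKSY: AK={C,T} ∩ SY={G,T} → {T} (+0)
site 1, node AGKSY: AKSY={T} ∪ G={G} → {G,T} (+1)
site 2, node AK: A={G} ∩ K={G} → {G} (+0)
site 2, node SY: S={A} ∪ Y={T} → {A,T} (+1)
site 2, node AKSY: AK={G} ∪ SY={A,T} → {A,G,T} (+1)
site 2, node AGKSY: AKSY={A,G,T} ∪ G={C} → {A,C,G,T} (+1)
site 3, node AK: A={C} ∪ K={T} → {C,T} (+1)
site 3, node SY: S={C} ∪ Y={G} → {C,G} (+1)
site 3, node AKSY: AK={C,T} ∩ SY={C,G} → {C} (+0)
site 3, node AGKSY: AKSY={C} ∪ G={G} → {C,G} (+1)
site 4, node AK: A={T} ∪ K={A} → {A,T} (+1)
site 4, node SY: S={A} ∪ Y={T} → {A,T} (+1)
site 4, node AKSY: AK={A,T} ∩ SY={A,T} → {A,T} (+0)
site 4, node AGKSY: AKSY={A,T} ∩ G={A} → {A} (+0)
site 5, node AK: A={G} ∪ K={C} → {C,G} (+1)
site 5, node SY: S={A} ∪ Y={C} → {A,C} (+1)
site 5, node AKSY: AK={C,G} ∩ SY={A,C} → {C} (+0)
site 5, node AGKSY: AKSY={C} ∪ G={A} → {A,C} (+1)
site 6, node AK: A={T} ∩ K={T} → {T} (+0)
site 6, node SY: S={G} ∩ Y={G} → {G} (+0)
site 6, node AKSY: AK={T} ∪ SY={G} → {G,T} (+1)
site 6, node AGKSY: AKSY={G,T} ∪ G={A} → {A,G,T} (+1)
per-site changes: [2, 3, 3, 3, 2, 3, 2]; total = 18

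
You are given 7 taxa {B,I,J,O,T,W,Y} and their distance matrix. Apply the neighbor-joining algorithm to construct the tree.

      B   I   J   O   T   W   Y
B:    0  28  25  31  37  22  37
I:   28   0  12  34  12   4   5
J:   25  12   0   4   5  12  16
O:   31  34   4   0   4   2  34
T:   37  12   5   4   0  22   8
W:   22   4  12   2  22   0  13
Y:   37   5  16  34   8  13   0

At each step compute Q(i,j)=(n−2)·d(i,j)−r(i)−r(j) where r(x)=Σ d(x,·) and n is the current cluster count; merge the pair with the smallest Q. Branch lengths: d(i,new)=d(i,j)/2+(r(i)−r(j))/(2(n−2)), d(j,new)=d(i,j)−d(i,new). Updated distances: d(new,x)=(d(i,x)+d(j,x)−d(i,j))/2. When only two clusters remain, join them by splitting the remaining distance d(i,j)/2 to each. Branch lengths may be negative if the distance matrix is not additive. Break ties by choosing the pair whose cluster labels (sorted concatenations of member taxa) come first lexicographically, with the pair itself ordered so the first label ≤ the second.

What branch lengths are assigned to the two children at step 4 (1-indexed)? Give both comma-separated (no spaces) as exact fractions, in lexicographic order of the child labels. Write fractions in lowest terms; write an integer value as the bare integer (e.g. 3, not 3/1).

701/32,115/32

1. join I+Y (d=5, Q=-183) ⇒ IY; edges |I|=7/10, |Y|=43/10
  updated: d(B,IY)=30, d(IY,J)=23/2, d(IY,O)=63/2, d(IY,T)=15/2, d(IY,W)=6
2. join IY+T (d=15/2, Q=-132) ⇒ ITY; edges |IY|=41/8, |T|=19/8
  updated: d(B,ITY)=119/4, d(ITY,J)=9/2, d(ITY,O)=14, d(ITY,W)=41/4
3. join O+W (d=2, Q=-365/4) ⇒ OW; edges |O|=43/24, |W|=5/24
  updated: d(B,OW)=51/2, d(ITY,OW)=89/8, d(J,OW)=7
4. join B+OW (d=51/2, Q=-583/8) ⇒ BOW; edges |B|=701/32, |OW|=115/32
  updated: d(BOW,ITY)=123/16, d(BOW,J)=13/4
5. join BOW+ITY (d=123/16, Q=-247/16) ⇒ BIOTWY; edges |BOW|=103/32, |ITY|=143/32
  updated: d(BIOTWY,J)=1/32
6. join BIOTWY+J (d=1/32) ⇒ BIJOTWY; edges |BIOTWY|=1/64, |J|=1/64
final tree: (((B:701/32,(O:43/24,W:5/24):115/32):103/32,((I:7/10,Y:43/10):41/8,T:19/8):143/32):1/64,J:1/64)
total length: 1527/32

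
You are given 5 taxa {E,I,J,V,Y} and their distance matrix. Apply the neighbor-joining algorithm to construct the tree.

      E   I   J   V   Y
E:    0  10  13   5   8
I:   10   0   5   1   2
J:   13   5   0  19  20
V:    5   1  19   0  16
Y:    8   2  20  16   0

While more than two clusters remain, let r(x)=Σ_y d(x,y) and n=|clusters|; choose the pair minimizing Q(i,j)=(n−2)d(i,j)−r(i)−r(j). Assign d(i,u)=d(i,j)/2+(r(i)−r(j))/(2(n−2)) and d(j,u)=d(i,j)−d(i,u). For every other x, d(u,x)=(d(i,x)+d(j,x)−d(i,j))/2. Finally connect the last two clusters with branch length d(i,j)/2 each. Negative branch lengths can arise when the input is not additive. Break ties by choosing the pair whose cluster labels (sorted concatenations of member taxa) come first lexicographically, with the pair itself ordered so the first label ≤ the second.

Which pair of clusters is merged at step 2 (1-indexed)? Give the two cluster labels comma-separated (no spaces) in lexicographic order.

EV,Y

iteration 1: select E,V (d=5, Q=-62); attach at lengths (5/3, 10/3); label the merged cluster EV
  updated: d(EV,I)=3, d(EV,J)=27/2, d(EV,Y)=19/2
iteration 2: select EV,Y (d=19/2, Q=-77/2); attach at lengths (27/8, 49/8); label the merged cluster EVY
  updated: d(EVY,I)=-9/4, d(EVY,J)=12
iteration 3: select EVY,I (d=-9/4, Q=-59/4); attach at lengths (19/8, -37/8); label the merged cluster EIVY
  updated: d(EIVY,J)=77/8
iteration 4: select EIVY,J (d=77/8); attach at lengths (77/16, 77/16); label the merged cluster EIJVY
final tree: ((((E:5/3,V:10/3):27/8,Y:49/8):19/8,I:-37/8):77/16,J:77/16)
total length: 175/8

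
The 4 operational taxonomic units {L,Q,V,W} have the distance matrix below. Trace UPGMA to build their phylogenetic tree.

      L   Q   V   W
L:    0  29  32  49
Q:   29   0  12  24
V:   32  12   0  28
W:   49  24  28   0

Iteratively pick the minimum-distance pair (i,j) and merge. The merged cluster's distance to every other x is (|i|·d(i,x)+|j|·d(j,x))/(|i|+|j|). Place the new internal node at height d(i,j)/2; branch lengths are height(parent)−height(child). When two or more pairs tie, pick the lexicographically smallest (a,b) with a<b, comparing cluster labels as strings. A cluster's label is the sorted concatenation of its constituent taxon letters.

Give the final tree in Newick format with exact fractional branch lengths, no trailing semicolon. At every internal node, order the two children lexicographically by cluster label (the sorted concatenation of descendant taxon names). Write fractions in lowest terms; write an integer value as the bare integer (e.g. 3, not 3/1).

(L:55/3,((Q:6,V:6):7,W:13):16/3)

1. join Q+V (d=12) ⇒ QV; edges |Q|=6, |V|=6
  updated: d(L,QV)=61/2, d(QV,W)=26
2. join QV+W (d=26) ⇒ QVW; edges |QV|=7, |W|=13
  updated: d(L,QVW)=110/3
3. join L+QVW (d=110/3) ⇒ LQVW; edges |L|=55/3, |QVW|=16/3
final tree: (L:55/3,((Q:6,V:6):7,W:13):16/3)
total length: 167/3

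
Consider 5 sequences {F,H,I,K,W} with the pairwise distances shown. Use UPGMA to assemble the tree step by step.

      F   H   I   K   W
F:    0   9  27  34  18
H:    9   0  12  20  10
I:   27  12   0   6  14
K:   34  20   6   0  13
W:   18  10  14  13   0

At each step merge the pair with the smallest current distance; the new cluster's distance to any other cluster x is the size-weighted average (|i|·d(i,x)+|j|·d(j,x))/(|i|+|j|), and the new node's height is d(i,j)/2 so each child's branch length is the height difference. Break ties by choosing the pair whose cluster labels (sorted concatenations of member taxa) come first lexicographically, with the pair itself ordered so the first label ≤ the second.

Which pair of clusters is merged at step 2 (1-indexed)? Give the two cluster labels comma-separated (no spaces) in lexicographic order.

step 1: merge (I,K) at d=6; branch lengths I→3, K→3; new cluster IK
  updated: d(F,IK)=61/2, d(H,IK)=16, d(IK,W)=27/2
step 2: merge (F,H) at d=9; branch lengths F→9/2, H→9/2; new cluster FH
  updated: d(FH,IK)=93/4, d(FH,W)=14
step 3: merge (IK,W) at d=27/2; branch lengths IK→15/4, W→27/4; new cluster IKW
  updated: d(FH,IKW)=121/6
step 4: merge (FH,IKW) at d=121/6; branch lengths FH→67/12, IKW→10/3; new cluster FHIKW
final tree: ((F:9/2,H:9/2):67/12,((I:3,K:3):15/4,W:27/4):10/3)
total length: 413/12

F,H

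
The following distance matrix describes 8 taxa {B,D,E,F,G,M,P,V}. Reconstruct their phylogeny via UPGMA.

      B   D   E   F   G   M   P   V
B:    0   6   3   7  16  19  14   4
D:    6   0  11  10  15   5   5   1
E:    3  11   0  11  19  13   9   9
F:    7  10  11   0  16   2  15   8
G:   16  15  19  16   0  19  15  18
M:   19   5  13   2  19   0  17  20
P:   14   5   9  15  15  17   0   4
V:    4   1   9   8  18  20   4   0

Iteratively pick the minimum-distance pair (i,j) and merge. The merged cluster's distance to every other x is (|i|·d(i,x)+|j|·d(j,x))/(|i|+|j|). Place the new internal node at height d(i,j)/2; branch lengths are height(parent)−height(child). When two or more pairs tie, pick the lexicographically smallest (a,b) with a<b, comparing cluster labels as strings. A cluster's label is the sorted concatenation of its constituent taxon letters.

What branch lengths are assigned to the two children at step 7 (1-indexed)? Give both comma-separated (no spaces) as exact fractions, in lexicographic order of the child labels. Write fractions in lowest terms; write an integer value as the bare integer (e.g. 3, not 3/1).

61/28,59/7

1. join D+V (d=1) ⇒ DV; edges |D|=1/2, |V|=1/2
  updated: d(B,DV)=5, d(DV,E)=10, d(DV,F)=9, d(DV,G)=33/2, d(DV,M)=25/2, d(DV,P)=9/2
2. join F+M (d=2) ⇒ FM; edges |F|=1, |M|=1
  updated: d(B,FM)=13, d(DV,FM)=43/4, d(E,FM)=12, d(FM,G)=35/2, d(FM,P)=16
3. join B+E (d=3) ⇒ BE; edges |B|=3/2, |E|=3/2
  updated: d(BE,DV)=15/2, d(BE,FM)=25/2, d(BE,G)=35/2, d(BE,P)=23/2
4. join DV+P (d=9/2) ⇒ DPV; edges |DV|=7/4, |P|=9/4
  updated: d(BE,DPV)=53/6, d(DPV,FM)=25/2, d(DPV,G)=16
5. join BE+DPV (d=53/6) ⇒ BDEPV; edges |BE|=35/12, |DPV|=13/6
  updated: d(BDEPV,FM)=25/2, d(BDEPV,G)=83/5
6. join BDEPV+FM (d=25/2) ⇒ BDEFMPV; edges |BDEPV|=11/6, |FM|=21/4
  updated: d(BDEFMPV,G)=118/7
7. join BDEFMPV+G (d=118/7) ⇒ BDEFGMPV; edges |BDEFMPV|=61/28, |G|=59/7
final tree: ((((B:3/2,E:3/2):35/12,((D:1/2,V:1/2):7/4,P:9/4):13/6):11/6,(F:1,M:1):21/4):61/28,G:59/7)
total length: 2753/84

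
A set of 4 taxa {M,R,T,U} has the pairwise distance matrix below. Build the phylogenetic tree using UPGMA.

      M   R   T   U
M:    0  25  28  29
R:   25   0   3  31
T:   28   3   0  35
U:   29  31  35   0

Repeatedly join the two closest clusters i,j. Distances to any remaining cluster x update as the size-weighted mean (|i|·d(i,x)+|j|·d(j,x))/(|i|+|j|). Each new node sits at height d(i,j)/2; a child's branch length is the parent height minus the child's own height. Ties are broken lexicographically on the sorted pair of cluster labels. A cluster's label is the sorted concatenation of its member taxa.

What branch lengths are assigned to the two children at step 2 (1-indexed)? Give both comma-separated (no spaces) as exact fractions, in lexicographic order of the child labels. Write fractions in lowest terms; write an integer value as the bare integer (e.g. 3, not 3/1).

iteration 1: select R,T (d=3); attach at lengths (3/2, 3/2); label the merged cluster RT
  updated: d(M,RT)=53/2, d(RT,U)=33
iteration 2: select M,RT (d=53/2); attach at lengths (53/4, 47/4); label the merged cluster MRT
  updated: d(MRT,U)=95/3
iteration 3: select MRT,U (d=95/3); attach at lengths (31/12, 95/6); label the merged cluster MRTU
final tree: ((M:53/4,(R:3/2,T:3/2):47/4):31/12,U:95/6)
total length: 557/12

53/4,47/4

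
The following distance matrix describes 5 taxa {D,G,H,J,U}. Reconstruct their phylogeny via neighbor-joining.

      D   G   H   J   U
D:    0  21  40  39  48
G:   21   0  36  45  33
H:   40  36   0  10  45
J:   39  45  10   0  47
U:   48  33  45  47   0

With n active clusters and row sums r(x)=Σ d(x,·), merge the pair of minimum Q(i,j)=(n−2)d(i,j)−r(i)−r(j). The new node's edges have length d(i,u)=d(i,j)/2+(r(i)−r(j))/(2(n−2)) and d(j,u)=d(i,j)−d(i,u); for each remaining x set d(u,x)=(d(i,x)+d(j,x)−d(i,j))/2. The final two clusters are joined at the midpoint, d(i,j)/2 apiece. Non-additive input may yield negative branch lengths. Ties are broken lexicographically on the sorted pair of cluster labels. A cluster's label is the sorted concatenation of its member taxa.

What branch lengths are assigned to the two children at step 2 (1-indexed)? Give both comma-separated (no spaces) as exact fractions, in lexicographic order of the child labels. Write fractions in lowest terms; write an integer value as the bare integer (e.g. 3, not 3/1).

14,7

step 1: merge (H,J) at d=10, Q=-242; branch lengths H→10/3, J→20/3; new cluster HJ
  updated: d(D,HJ)=69/2, d(G,HJ)=71/2, d(HJ,U)=41
step 2: merge (D,G) at d=21, Q=-151; branch lengths D→14, G→7; new cluster DG
  updated: d(DG,HJ)=49/2, d(DG,U)=30
step 3: merge (DG,HJ) at d=49/2, Q=-191/2; branch lengths DG→27/4, HJ→71/4; new cluster DGHJ
  updated: d(DGHJ,U)=93/4
step 4: merge (DGHJ,U) at d=93/4; branch lengths DGHJ→93/8, U→93/8; new cluster DGHJU
final tree: (((D:14,G:7):27/4,(H:10/3,J:20/3):71/4):93/8,U:93/8)
total length: 315/4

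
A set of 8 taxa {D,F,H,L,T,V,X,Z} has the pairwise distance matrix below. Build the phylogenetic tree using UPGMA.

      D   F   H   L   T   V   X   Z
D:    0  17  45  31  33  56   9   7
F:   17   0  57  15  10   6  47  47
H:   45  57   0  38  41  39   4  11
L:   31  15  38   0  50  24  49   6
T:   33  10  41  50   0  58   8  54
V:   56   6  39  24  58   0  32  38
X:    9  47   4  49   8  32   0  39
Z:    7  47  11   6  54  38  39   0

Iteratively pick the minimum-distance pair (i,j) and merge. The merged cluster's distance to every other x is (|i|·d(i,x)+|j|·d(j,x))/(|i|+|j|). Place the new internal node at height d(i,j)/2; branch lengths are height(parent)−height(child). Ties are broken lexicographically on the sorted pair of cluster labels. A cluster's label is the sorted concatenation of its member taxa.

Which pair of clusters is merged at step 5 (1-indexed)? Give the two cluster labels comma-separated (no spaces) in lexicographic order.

HX,T

iteration 1: select H,X (d=4); attach at lengths (2, 2); label the merged cluster HX
  updated: d(D,HX)=27, d(F,HX)=52, d(HX,L)=87/2, d(HX,T)=49/2, d(HX,V)=71/2, d(HX,Z)=25
iteration 2: select F,V (d=6); attach at lengths (3, 3); label the merged cluster FV
  updated: d(D,FV)=73/2, d(FV,HX)=175/4, d(FV,L)=39/2, d(FV,T)=34, d(FV,Z)=85/2
iteration 3: select L,Z (d=6); attach at lengths (3, 3); label the merged cluster LZ
  updated: d(D,LZ)=19, d(FV,LZ)=31, d(HX,LZ)=137/4, d(LZ,T)=52
iteration 4: select D,LZ (d=19); attach at lengths (19/2, 13/2); label the merged cluster DLZ
  updated: d(DLZ,FV)=197/6, d(DLZ,HX)=191/6, d(DLZ,T)=137/3
iteration 5: select HX,T (d=49/2); attach at lengths (41/4, 49/4); label the merged cluster HTX
  updated: d(DLZ,HTX)=328/9, d(FV,HTX)=81/2
iteration 6: select DLZ,FV (d=197/6); attach at lengths (83/12, 161/12); label the merged cluster DFLVZ
  updated: d(DFLVZ,HTX)=571/15
iteration 7: select DFLVZ,HTX (d=571/15); attach at lengths (157/60, 407/60); label the merged cluster DFHLTVXZ
final tree: (((D:19/2,(L:3,Z:3):13/2):83/12,(F:3,V:3):161/12):157/60,((H:2,X:2):41/4,T:49/4):407/60)
total length: 2527/30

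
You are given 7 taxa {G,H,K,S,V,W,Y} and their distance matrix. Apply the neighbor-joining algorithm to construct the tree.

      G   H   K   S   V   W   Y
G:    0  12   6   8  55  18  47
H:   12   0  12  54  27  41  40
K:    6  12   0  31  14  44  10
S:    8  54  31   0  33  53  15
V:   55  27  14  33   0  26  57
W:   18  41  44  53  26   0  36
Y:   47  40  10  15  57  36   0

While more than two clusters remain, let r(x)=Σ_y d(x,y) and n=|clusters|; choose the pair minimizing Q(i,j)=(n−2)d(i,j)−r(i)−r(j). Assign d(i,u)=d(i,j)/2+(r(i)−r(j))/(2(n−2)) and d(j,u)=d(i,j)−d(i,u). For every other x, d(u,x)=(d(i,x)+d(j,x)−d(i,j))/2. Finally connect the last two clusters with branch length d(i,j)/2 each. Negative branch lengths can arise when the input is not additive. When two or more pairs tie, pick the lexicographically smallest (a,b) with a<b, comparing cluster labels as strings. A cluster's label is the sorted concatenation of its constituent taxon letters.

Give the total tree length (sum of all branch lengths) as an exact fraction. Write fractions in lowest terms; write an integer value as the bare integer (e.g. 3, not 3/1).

671/8

1. join S+Y (d=15, Q=-324) ⇒ SY; edges |S|=32/5, |Y|=43/5
  updated: d(G,SY)=20, d(H,SY)=79/2, d(K,SY)=13, d(SY,V)=75/2, d(SY,W)=37
2. join V+W (d=26, Q=-443/2) ⇒ VW; edges |V|=195/16, |W|=221/16
  updated: d(G,VW)=47/2, d(H,VW)=21, d(K,VW)=16, d(SY,VW)=97/4
3. join G+H (d=12, Q=-110) ⇒ GH; edges |G|=13/6, |H|=59/6
  updated: d(GH,K)=3, d(GH,SY)=95/4, d(GH,VW)=65/4
4. join GH+K (d=3, Q=-69) ⇒ GHK; edges |GH|=17/4, |K|=-5/4
  updated: d(GHK,SY)=135/8, d(GHK,VW)=117/8
5. join GHK+SY (d=135/8, Q=-223/4) ⇒ GHKSY; edges |GHK|=29/8, |SY|=53/4
  updated: d(GHKSY,VW)=11
6. join GHKSY+VW (d=11) ⇒ GHKSVWY; edges |GHKSY|=11/2, |VW|=11/2
final tree: ((((G:13/6,H:59/6):17/4,K:-5/4):29/8,(S:32/5,Y:43/5):53/4):11/2,(V:195/16,W:221/16):11/2)
total length: 671/8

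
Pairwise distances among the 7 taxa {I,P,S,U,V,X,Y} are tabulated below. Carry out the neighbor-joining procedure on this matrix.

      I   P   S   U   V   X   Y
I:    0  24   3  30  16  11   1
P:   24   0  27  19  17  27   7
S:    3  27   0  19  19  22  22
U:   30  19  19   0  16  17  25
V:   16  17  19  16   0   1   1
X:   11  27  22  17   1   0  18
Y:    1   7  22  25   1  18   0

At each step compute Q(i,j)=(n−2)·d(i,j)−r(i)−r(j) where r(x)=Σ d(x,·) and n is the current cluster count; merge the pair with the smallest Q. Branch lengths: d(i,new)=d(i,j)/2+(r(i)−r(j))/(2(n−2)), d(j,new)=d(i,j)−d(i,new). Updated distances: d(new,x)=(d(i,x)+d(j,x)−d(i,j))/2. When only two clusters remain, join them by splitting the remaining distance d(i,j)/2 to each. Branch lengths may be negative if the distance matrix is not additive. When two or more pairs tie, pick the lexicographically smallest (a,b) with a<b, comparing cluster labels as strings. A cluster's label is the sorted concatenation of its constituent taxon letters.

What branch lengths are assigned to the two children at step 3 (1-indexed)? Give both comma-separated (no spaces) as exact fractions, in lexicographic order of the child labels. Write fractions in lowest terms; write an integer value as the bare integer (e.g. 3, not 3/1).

-7/4,11/4

iteration 1: select I,S (d=3, Q=-182); attach at lengths (-6/5, 21/5); label the merged cluster IS
  updated: d(IS,P)=24, d(IS,U)=23, d(IS,V)=16, d(IS,X)=15, d(IS,Y)=10
iteration 2: select P,Y (d=7, Q=-127); attach at lengths (61/8, -5/8); label the merged cluster PY
  updated: d(IS,PY)=27/2, d(PY,U)=37/2, d(PY,V)=11/2, d(PY,X)=19
iteration 3: select V,X (d=1, Q=-175/2); attach at lengths (-7/4, 11/4); label the merged cluster VX
  updated: d(IS,VX)=15, d(PY,VX)=47/4, d(U,VX)=16
iteration 4: select IS,PY (d=27/2, Q=-273/4); attach at lengths (139/16, 77/16); label the merged cluster IPSY
  updated: d(IPSY,U)=14, d(IPSY,VX)=53/8
iteration 5: select IPSY,U (d=14, Q=-293/8); attach at lengths (37/16, 187/16); label the merged cluster IPSUY
  updated: d(IPSUY,VX)=69/16
iteration 6: select IPSUY,VX (d=69/16); attach at lengths (69/32, 69/32); label the merged cluster IPSUVXY
final tree: ((((I:-6/5,S:21/5):139/16,(P:61/8,Y:-5/8):77/16):37/16,U:187/16):69/32,(V:-7/4,X:11/4):69/32)
total length: 685/16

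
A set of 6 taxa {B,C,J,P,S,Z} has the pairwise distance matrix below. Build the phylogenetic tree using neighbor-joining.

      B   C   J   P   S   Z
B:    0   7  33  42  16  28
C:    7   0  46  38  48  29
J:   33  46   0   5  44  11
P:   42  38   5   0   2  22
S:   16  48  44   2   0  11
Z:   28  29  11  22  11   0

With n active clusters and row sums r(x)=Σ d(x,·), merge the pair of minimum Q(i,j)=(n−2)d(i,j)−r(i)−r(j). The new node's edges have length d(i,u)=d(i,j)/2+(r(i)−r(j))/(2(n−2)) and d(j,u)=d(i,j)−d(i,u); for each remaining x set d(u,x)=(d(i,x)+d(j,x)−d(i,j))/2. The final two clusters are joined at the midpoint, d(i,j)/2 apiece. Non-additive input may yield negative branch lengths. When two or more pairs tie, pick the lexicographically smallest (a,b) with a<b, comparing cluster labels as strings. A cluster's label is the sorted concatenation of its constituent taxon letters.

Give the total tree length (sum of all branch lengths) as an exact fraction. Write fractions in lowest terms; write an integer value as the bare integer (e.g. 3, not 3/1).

1. join B+C (d=7, Q=-266) ⇒ BC; edges |B|=-7/4, |C|=35/4
  updated: d(BC,J)=36, d(BC,P)=73/2, d(BC,S)=57/2, d(BC,Z)=25
2. join J+P (d=5, Q=-293/2) ⇒ JP; edges |J|=91/12, |P|=-31/12
  updated: d(BC,JP)=135/4, d(JP,S)=41/2, d(JP,Z)=14
3. join BC+S (d=57/2, Q=-361/4) ⇒ BCS; edges |BC|=337/16, |S|=119/16
  updated: d(BCS,JP)=103/8, d(BCS,Z)=15/4
4. join BCS+JP (d=103/8, Q=-245/8) ⇒ BCJPS; edges |BCS|=21/16, |JP|=185/16
  updated: d(BCJPS,Z)=39/16
5. join BCJPS+Z (d=39/16) ⇒ BCJPSZ; edges |BCJPS|=39/32, |Z|=39/32
final tree: ((((B:-7/4,C:35/4):337/16,S:119/16):21/16,(J:91/12,P:-31/12):185/16):39/32,Z:39/32)
total length: 893/16

893/16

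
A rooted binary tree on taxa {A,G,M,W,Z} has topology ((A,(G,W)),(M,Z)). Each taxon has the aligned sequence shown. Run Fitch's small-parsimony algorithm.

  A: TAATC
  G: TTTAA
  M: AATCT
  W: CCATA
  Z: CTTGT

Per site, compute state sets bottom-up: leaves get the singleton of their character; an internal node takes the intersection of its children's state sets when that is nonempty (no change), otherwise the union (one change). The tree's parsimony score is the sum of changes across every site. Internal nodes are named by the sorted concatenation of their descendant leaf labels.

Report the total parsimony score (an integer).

[col 0] GW: children G:{T}, W:{C} ∪→ {C,T}; cost 1
[col 0] AGW: children A:{T}, GW:{C,T} ∩→ {T}; cost 0
[col 0] MZ: children M:{A}, Z:{C} ∪→ {A,C}; cost 1
[col 0] AGMWZ: children AGW:{T}, MZ:{A,C} ∪→ {A,C,T}; cost 1
[col 1] GW: children G:{T}, W:{C} ∪→ {C,T}; cost 1
[col 1] AGW: children A:{A}, GW:{C,T} ∪→ {A,C,T}; cost 1
[col 1] MZ: children M:{A}, Z:{T} ∪→ {A,T}; cost 1
[col 1] AGMWZ: children AGW:{A,C,T}, MZ:{A,T} ∩→ {A,T}; cost 0
[col 2] GW: children G:{T}, W:{A} ∪→ {A,T}; cost 1
[col 2] AGW: children A:{A}, GW:{A,T} ∩→ {A}; cost 0
[col 2] MZ: children M:{T}, Z:{T} ∩→ {T}; cost 0
[col 2] AGMWZ: children AGW:{A}, MZ:{T} ∪→ {A,T}; cost 1
[col 3] GW: children G:{A}, W:{T} ∪→ {A,T}; cost 1
[col 3] AGW: children A:{T}, GW:{A,T} ∩→ {T}; cost 0
[col 3] MZ: children M:{C}, Z:{G} ∪→ {C,G}; cost 1
[col 3] AGMWZ: children AGW:{T}, MZ:{C,G} ∪→ {C,G,T}; cost 1
[col 4] GW: children G:{A}, W:{A} ∩→ {A}; cost 0
[col 4] AGW: children A:{C}, GW:{A} ∪→ {A,C}; cost 1
[col 4] MZ: children M:{T}, Z:{T} ∩→ {T}; cost 0
[col 4] AGMWZ: children AGW:{A,C}, MZ:{T} ∪→ {A,C,T}; cost 1
per-site changes: [3, 3, 2, 3, 2]; total = 13

13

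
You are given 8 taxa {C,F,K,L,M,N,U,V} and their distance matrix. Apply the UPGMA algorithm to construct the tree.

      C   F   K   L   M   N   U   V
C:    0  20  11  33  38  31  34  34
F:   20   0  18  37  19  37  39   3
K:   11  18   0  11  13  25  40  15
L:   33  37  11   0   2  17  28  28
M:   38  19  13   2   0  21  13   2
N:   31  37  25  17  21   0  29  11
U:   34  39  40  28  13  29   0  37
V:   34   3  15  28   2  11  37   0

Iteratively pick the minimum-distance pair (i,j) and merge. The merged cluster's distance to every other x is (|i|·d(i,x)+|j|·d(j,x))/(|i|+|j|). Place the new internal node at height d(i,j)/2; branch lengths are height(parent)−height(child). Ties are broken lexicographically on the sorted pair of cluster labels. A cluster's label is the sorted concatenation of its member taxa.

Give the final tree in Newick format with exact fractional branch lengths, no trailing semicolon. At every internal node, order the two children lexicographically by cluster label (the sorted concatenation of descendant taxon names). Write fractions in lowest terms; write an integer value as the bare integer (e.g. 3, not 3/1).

step 1: merge (L,M) at d=2; branch lengths L→1, M→1; new cluster LM
  updated: d(C,LM)=71/2, d(F,LM)=28, d(K,LM)=12, d(LM,N)=19, d(LM,U)=41/2, d(LM,V)=15
step 2: merge (F,V) at d=3; branch lengths F→3/2, V→3/2; new cluster FV
  updated: d(C,FV)=27, d(FV,K)=33/2, d(FV,LM)=43/2, d(FV,N)=24, d(FV,U)=38
step 3: merge (C,K) at d=11; branch lengths C→11/2, K→11/2; new cluster CK
  updated: d(CK,FV)=87/4, d(CK,LM)=95/4, d(CK,N)=28, d(CK,U)=37
step 4: merge (LM,N) at d=19; branch lengths LM→17/2, N→19/2; new cluster LMN
  updated: d(CK,LMN)=151/6, d(FV,LMN)=67/3, d(LMN,U)=70/3
step 5: merge (CK,FV) at d=87/4; branch lengths CK→43/8, FV→75/8; new cluster CFKV
  updated: d(CFKV,LMN)=95/4, d(CFKV,U)=75/2
step 6: merge (LMN,U) at d=70/3; branch lengths LMN→13/6, U→35/3; new cluster LMNU
  updated: d(CFKV,LMNU)=435/16
step 7: merge (CFKV,LMNU) at d=435/16; branch lengths CFKV→87/32, LMNU→185/96; new cluster CFKLMNUV
final tree: (((C:11/2,K:11/2):43/8,(F:3/2,V:3/2):75/8):87/32,(((L:1,M:1):17/2,N:19/2):13/6,U:35/3):185/96)
total length: 3227/48

(((C:11/2,K:11/2):43/8,(F:3/2,V:3/2):75/8):87/32,(((L:1,M:1):17/2,N:19/2):13/6,U:35/3):185/96)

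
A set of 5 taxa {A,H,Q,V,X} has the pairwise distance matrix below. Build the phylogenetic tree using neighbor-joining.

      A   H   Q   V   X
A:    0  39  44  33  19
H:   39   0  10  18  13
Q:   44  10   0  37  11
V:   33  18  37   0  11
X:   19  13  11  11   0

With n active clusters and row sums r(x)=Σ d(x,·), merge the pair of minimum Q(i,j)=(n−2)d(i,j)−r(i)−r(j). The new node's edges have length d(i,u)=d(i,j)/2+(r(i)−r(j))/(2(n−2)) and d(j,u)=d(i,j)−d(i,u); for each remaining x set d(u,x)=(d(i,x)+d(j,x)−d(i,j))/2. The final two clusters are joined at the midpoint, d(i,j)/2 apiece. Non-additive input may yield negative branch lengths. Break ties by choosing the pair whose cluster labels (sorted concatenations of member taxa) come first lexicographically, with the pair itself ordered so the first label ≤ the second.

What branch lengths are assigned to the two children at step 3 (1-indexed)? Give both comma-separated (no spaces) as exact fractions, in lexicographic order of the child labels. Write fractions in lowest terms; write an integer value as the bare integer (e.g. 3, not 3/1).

9/4,43/4

1. join H+Q (d=10, Q=-152) ⇒ HQ; edges |H|=4/3, |Q|=26/3
  updated: d(A,HQ)=73/2, d(HQ,V)=45/2, d(HQ,X)=7
2. join A+V (d=33, Q=-89) ⇒ AV; edges |A|=22, |V|=11
  updated: d(AV,HQ)=13, d(AV,X)=-3/2
3. join AV+HQ (d=13, Q=-37/2) ⇒ AHQV; edges |AV|=9/4, |HQ|=43/4
  updated: d(AHQV,X)=-15/4
4. join AHQV+X (d=-15/4) ⇒ AHQVX; edges |AHQV|=-15/8, |X|=-15/8
final tree: (((A:22,V:11):9/4,(H:4/3,Q:26/3):43/4):-15/8,X:-15/8)
total length: 209/4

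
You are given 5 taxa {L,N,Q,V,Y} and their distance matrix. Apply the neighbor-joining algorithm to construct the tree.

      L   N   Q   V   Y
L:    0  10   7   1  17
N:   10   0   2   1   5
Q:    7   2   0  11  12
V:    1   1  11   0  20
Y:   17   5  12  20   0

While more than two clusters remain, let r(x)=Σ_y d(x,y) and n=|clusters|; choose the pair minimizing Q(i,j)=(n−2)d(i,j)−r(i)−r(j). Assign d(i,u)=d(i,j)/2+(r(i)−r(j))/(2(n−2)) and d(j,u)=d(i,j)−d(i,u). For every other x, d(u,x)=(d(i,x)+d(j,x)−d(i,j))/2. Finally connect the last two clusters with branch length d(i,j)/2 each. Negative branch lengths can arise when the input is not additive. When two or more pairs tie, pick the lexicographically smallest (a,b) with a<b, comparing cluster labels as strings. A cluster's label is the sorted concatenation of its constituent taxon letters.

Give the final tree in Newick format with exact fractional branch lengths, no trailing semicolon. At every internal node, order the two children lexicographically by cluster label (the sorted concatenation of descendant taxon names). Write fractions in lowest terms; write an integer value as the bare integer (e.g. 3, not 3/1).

((((L:5/6,V:1/6):13/2,Q:2):5/2,N:-13/4):33/8,Y:33/8)

1. join L+V (d=1, Q=-65) ⇒ LV; edges |L|=5/6, |V|=1/6
  updated: d(LV,N)=5, d(LV,Q)=17/2, d(LV,Y)=18
2. join LV+Q (d=17/2, Q=-37) ⇒ LQV; edges |LV|=13/2, |Q|=2
  updated: d(LQV,N)=-3/4, d(LQV,Y)=43/4
3. join LQV+N (d=-3/4, Q=-15) ⇒ LNQV; edges |LQV|=5/2, |N|=-13/4
  updated: d(LNQV,Y)=33/4
4. join LNQV+Y (d=33/4) ⇒ LNQVY; edges |LNQV|=33/8, |Y|=33/8
final tree: ((((L:5/6,V:1/6):13/2,Q:2):5/2,N:-13/4):33/8,Y:33/8)
total length: 17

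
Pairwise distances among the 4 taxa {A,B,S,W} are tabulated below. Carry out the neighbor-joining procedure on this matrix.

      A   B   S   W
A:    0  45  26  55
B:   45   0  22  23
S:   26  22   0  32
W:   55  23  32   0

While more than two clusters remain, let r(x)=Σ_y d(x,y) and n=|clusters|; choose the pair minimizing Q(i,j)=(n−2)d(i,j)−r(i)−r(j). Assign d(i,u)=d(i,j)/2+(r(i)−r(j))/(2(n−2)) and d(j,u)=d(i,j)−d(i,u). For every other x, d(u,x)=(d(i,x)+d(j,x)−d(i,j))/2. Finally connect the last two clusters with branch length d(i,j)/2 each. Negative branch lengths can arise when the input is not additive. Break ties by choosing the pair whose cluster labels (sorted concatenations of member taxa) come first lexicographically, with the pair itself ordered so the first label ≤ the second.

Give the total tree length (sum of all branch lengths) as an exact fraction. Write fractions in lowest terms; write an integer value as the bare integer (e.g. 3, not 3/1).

63

iteration 1: select A,S (d=26, Q=-154); attach at lengths (49/2, 3/2); label the merged cluster AS
  updated: d(AS,B)=41/2, d(AS,W)=61/2
iteration 2: select AS,B (d=41/2, Q=-74); attach at lengths (14, 13/2); label the merged cluster ABS
  updated: d(ABS,W)=33/2
iteration 3: select ABS,W (d=33/2); attach at lengths (33/4, 33/4); label the merged cluster ABSW
final tree: (((A:49/2,S:3/2):14,B:13/2):33/4,W:33/4)
total length: 63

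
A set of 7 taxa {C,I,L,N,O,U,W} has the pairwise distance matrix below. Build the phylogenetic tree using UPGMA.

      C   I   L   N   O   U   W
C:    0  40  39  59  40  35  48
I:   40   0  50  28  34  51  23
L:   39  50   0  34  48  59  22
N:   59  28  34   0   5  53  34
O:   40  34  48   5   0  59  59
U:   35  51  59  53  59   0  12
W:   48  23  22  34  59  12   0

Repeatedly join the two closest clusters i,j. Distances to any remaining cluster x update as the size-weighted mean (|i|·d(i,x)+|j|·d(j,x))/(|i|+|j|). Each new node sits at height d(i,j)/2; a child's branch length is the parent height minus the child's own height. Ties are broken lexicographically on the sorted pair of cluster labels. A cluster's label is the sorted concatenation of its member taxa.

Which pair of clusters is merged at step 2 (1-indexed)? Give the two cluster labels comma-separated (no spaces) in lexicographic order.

U,W

step 1: merge (N,O) at d=5; branch lengths N→5/2, O→5/2; new cluster NO
  updated: d(C,NO)=99/2, d(I,NO)=31, d(L,NO)=41, d(NO,U)=56, d(NO,W)=93/2
step 2: merge (U,W) at d=12; branch lengths U→6, W→6; new cluster UW
  updated: d(C,UW)=83/2, d(I,UW)=37, d(L,UW)=81/2, d(NO,UW)=205/4
step 3: merge (I,NO) at d=31; branch lengths I→31/2, NO→13; new cluster INO
  updated: d(C,INO)=139/3, d(INO,L)=44, d(INO,UW)=93/2
step 4: merge (C,L) at d=39; branch lengths C→39/2, L→39/2; new cluster CL
  updated: d(CL,INO)=271/6, d(CL,UW)=41
step 5: merge (CL,UW) at d=41; branch lengths CL→1, UW→29/2; new cluster CLUW
  updated: d(CLUW,INO)=275/6
step 6: merge (CLUW,INO) at d=275/6; branch lengths CLUW→29/12, INO→89/12; new cluster CILNOUW
final tree: (((C:39/2,L:39/2):1,(U:6,W:6):29/2):29/12,(I:31/2,(N:5/2,O:5/2):13):89/12)
total length: 659/6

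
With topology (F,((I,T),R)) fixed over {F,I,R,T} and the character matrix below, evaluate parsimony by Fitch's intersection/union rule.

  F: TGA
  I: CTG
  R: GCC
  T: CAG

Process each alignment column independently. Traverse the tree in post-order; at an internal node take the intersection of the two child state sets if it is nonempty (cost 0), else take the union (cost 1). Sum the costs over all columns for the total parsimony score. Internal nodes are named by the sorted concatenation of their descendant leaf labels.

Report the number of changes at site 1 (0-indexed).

[col 0] IT: children I:{C}, T:{C} ∩→ {C}; cost 0
[col 0] IRT: children IT:{C}, R:{G} ∪→ {C,G}; cost 1
[col 0] FIRT: children F:{T}, IRT:{C,G} ∪→ {C,G,T}; cost 1
[col 1] IT: children I:{T}, T:{A} ∪→ {A,T}; cost 1
[col 1] IRT: children IT:{A,T}, R:{C} ∪→ {A,C,T}; cost 1
[col 1] FIRT: children F:{G}, IRT:{A,C,T} ∪→ {A,C,G,T}; cost 1
[col 2] IT: children I:{G}, T:{G} ∩→ {G}; cost 0
[col 2] IRT: children IT:{G}, R:{C} ∪→ {C,G}; cost 1
[col 2] FIRT: children F:{A}, IRT:{C,G} ∪→ {A,C,G}; cost 1
per-site changes: [2, 3, 2]; total = 7

3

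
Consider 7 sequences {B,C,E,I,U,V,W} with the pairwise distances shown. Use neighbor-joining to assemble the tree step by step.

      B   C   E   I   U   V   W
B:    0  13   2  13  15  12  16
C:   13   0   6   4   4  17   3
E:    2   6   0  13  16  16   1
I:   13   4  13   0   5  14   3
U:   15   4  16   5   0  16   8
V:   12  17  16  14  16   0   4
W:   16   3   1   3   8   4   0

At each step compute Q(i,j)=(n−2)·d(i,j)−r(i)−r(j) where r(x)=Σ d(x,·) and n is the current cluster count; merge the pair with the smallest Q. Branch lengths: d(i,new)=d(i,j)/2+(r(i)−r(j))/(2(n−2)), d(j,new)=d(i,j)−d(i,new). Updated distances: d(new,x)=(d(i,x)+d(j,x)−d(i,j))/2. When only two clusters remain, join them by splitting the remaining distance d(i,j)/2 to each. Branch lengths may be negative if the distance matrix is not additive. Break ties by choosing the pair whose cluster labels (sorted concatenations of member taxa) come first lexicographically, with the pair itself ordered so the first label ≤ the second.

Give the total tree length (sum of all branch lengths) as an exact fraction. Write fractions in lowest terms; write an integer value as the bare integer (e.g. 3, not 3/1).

iteration 1: select B,E (d=2, Q=-115); attach at lengths (27/10, -7/10); label the merged cluster BE
  updated: d(BE,C)=17/2, d(BE,I)=12, d(BE,U)=29/2, d(BE,V)=13, d(BE,W)=15/2
iteration 2: select V,W (d=4, Q=-147/2); attach at lengths (109/16, -45/16); label the merged cluster VW
  updated: d(BE,VW)=33/4, d(C,VW)=8, d(I,VW)=13/2, d(U,VW)=10
iteration 3: select BE,VW (d=33/4, Q=-205/4); attach at lengths (47/8, 19/8); label the merged cluster BEVW
  updated: d(BEVW,C)=33/8, d(BEVW,I)=41/8, d(BEVW,U)=65/8
iteration 4: select BEVW,C (d=33/8, Q=-85/4); attach at lengths (27/8, 3/4); label the merged cluster BCEVW
  updated: d(BCEVW,I)=5/2, d(BCEVW,U)=4
iteration 5: select BCEVW,I (d=5/2, Q=-23/2); attach at lengths (3/4, 7/4); label the merged cluster BCEIVW
  updated: d(BCEIVW,U)=13/4
iteration 6: select BCEIVW,U (d=13/4); attach at lengths (13/8, 13/8); label the merged cluster BCEIUVW
final tree: (((((B:27/10,E:-7/10):47/8,(V:109/16,W:-45/16):19/8):27/8,C:3/4):3/4,I:7/4):13/8,U:13/8)
total length: 193/8

193/8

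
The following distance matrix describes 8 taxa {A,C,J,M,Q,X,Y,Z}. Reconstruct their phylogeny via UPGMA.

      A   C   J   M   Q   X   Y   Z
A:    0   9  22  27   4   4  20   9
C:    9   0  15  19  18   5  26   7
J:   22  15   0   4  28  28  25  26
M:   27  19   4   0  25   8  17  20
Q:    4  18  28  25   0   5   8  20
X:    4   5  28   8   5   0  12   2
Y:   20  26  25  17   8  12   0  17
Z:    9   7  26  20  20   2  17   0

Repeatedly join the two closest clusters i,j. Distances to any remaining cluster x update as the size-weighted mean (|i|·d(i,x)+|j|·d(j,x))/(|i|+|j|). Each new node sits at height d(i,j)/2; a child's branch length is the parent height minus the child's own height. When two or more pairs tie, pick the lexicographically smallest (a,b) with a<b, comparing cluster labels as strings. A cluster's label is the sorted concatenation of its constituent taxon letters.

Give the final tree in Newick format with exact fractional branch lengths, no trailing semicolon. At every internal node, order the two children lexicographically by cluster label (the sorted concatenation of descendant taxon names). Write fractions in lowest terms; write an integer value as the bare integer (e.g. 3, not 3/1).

((((A:2,Q:2):41/12,(C:3,(X:1,Z:1):2):29/12):173/60,Y:83/10):38/15,(J:2,M:2):53/6)

step 1: merge (X,Z) at d=2; branch lengths X→1, Z→1; new cluster XZ
  updated: d(A,XZ)=13/2, d(C,XZ)=6, d(J,XZ)=27, d(M,XZ)=14, d(Q,XZ)=25/2, d(XZ,Y)=29/2
step 2: merge (A,Q) at d=4; branch lengths A→2, Q→2; new cluster AQ
  updated: d(AQ,C)=27/2, d(AQ,J)=25, d(AQ,M)=26, d(AQ,XZ)=19/2, d(AQ,Y)=14
step 3: merge (J,M) at d=4; branch lengths J→2, M→2; new cluster JM
  updated: d(AQ,JM)=51/2, d(C,JM)=17, d(JM,XZ)=41/2, d(JM,Y)=21
step 4: merge (C,XZ) at d=6; branch lengths C→3, XZ→2; new cluster CXZ
  updated: d(AQ,CXZ)=65/6, d(CXZ,JM)=58/3, d(CXZ,Y)=55/3
step 5: merge (AQ,CXZ) at d=65/6; branch lengths AQ→41/12, CXZ→29/12; new cluster ACQXZ
  updated: d(ACQXZ,JM)=109/5, d(ACQXZ,Y)=83/5
step 6: merge (ACQXZ,Y) at d=83/5; branch lengths ACQXZ→173/60, Y→83/10; new cluster ACQXYZ
  updated: d(ACQXYZ,JM)=65/3
step 7: merge (ACQXYZ,JM) at d=65/3; branch lengths ACQXYZ→38/15, JM→53/6; new cluster ACJMQXYZ
final tree: ((((A:2,Q:2):41/12,(C:3,(X:1,Z:1):2):29/12):173/60,Y:83/10):38/15,(J:2,M:2):53/6)
total length: 2603/60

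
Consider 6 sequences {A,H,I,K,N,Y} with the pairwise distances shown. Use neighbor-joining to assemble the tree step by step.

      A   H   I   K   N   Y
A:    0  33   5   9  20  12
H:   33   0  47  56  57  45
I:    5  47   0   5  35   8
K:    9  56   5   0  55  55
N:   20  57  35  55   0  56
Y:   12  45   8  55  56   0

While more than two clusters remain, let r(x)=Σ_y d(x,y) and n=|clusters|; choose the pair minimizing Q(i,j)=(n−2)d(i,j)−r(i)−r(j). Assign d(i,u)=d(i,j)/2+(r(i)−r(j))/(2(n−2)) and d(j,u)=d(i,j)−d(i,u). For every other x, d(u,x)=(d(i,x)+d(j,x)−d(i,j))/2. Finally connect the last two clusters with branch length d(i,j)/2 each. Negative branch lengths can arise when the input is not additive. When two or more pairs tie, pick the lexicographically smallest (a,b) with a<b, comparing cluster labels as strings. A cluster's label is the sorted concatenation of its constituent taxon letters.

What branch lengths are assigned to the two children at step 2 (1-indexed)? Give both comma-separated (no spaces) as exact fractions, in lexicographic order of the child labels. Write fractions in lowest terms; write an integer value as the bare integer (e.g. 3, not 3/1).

59/2,31/2

step 1: merge (I,K) at d=5, Q=-260; branch lengths I→-15/2, K→25/2; new cluster IK
  updated: d(A,IK)=9/2, d(H,IK)=49, d(IK,N)=85/2, d(IK,Y)=29
step 2: merge (H,Y) at d=45, Q=-191; branch lengths H→59/2, Y→31/2; new cluster HY
  updated: d(A,HY)=0, d(HY,IK)=33/2, d(HY,N)=34
step 3: merge (A,N) at d=20, Q=-81; branch lengths A→-8, N→28; new cluster AN
  updated: d(AN,HY)=7, d(AN,IK)=27/2
step 4: merge (AN,HY) at d=7, Q=-37; branch lengths AN→2, HY→5; new cluster AHNY
  updated: d(AHNY,IK)=23/2
step 5: merge (AHNY,IK) at d=23/2; branch lengths AHNY→23/4, IK→23/4; new cluster AHIKNY
final tree: (((A:-8,N:28):2,(H:59/2,Y:31/2):5):23/4,(I:-15/2,K:25/2):23/4)
total length: 177/2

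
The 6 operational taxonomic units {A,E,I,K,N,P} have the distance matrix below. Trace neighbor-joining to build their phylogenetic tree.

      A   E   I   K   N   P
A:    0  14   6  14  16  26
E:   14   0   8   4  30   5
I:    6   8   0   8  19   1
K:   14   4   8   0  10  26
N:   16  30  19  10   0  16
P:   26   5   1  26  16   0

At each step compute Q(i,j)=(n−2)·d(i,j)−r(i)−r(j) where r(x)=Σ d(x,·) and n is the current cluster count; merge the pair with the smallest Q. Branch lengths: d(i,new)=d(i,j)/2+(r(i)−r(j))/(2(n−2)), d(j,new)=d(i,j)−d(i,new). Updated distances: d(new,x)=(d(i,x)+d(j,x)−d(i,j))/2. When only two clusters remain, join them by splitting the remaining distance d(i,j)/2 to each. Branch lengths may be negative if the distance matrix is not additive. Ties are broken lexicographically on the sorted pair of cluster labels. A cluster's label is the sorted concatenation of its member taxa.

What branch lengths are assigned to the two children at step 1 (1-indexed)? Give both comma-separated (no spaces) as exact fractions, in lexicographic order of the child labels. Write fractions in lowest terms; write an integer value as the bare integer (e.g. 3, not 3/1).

7/8,33/8

iteration 1: select E,P (d=5, Q=-115); attach at lengths (7/8, 33/8); label the merged cluster EP
  updated: d(A,EP)=35/2, d(EP,I)=2, d(EP,K)=25/2, d(EP,N)=41/2
iteration 2: select EP,I (d=2, Q=-163/2); attach at lengths (47/12, -23/12); label the merged cluster EIP
  updated: d(A,EIP)=43/4, d(EIP,K)=37/4, d(EIP,N)=75/4
iteration 3: select A,EIP (d=43/4, Q=-58); attach at lengths (47/8, 39/8); label the merged cluster AEIP
  updated: d(AEIP,K)=25/4, d(AEIP,N)=12
iteration 4: select AEIP,K (d=25/4, Q=-113/4); attach at lengths (33/8, 17/8); label the merged cluster AEIKP
  updated: d(AEIKP,N)=63/8
iteration 5: select AEIKP,N (d=63/8); attach at lengths (63/16, 63/16); label the merged cluster AEIKNP
final tree: (((A:47/8,((E:7/8,P:33/8):47/12,I:-23/12):39/8):33/8,K:17/8):63/16,N:63/16)
total length: 255/8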